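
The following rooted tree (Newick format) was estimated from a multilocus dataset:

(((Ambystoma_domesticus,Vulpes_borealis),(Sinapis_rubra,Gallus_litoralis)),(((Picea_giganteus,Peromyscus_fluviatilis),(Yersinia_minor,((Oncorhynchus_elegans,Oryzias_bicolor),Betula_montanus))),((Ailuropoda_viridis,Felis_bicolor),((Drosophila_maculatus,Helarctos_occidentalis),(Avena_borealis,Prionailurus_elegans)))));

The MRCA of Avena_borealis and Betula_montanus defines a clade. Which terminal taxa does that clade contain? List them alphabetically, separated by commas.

Tracing Avena_borealis: it sits inside (Avena_borealis,Prionailurus_elegans).
Tracing Betula_montanus: it sits inside ((Oncorhynchus_elegans,Oryzias_bicolor),Betula_montanus).
The smallest clade enclosing both is (((Picea_giganteus,Peromyscus_fluviatilis),(Yersinia_minor,((Oncorhynchus_elegans,Oryzias_bicolor),Betula_montanus))),((Ailuropoda_viridis,Felis_bicolor),((Drosophila_maculatus,Helarctos_occidentalis),(Avena_borealis,Prionailurus_elegans)))); the answer is its 12 terminal taxa in alphabetical order.

Ailuropoda_viridis, Avena_borealis, Betula_montanus, Drosophila_maculatus, Felis_bicolor, Helarctos_occidentalis, Oncorhynchus_elegans, Oryzias_bicolor, Peromyscus_fluviatilis, Picea_giganteus, Prionailurus_elegans, Yersinia_minor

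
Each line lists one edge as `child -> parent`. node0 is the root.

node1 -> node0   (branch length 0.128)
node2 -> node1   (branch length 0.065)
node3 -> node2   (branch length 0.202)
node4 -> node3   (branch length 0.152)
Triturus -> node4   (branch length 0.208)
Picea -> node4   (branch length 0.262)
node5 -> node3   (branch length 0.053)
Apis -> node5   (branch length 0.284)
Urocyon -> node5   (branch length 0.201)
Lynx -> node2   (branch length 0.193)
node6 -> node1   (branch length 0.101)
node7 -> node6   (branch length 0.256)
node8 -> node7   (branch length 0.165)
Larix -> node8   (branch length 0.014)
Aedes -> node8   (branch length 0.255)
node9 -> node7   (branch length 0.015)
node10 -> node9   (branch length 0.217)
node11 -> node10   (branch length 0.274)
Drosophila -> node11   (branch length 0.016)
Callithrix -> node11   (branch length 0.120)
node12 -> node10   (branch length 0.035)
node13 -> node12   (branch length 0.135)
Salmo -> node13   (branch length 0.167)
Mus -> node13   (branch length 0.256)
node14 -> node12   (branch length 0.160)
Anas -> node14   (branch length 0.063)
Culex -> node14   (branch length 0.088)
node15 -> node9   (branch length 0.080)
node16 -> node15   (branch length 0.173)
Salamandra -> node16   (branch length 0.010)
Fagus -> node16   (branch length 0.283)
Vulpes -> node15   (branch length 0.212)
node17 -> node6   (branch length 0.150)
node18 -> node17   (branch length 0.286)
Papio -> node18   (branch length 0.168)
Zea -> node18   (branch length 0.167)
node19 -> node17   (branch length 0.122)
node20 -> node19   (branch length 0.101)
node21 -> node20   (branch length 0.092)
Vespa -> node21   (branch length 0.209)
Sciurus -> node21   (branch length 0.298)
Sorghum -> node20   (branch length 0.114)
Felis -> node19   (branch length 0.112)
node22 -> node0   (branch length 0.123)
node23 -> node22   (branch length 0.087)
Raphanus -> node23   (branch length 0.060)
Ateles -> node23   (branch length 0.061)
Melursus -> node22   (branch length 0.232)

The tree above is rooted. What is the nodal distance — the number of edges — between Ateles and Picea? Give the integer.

8

The MRCA of Ateles and Picea is the root of the tree.
From Ateles up to that node: 3 branches. From Picea up to the same node: 5 branches. Total: 3 + 5 = 8.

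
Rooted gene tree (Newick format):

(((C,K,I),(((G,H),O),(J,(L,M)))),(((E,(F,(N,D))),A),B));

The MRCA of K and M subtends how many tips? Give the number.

The MRCA of K and M is the node subtending ((C,K,I),(((G,H),O),(J,(L,M)))).
That clade contains 9 terminal taxa: C, G, H, I, J, K, L, M, O.

9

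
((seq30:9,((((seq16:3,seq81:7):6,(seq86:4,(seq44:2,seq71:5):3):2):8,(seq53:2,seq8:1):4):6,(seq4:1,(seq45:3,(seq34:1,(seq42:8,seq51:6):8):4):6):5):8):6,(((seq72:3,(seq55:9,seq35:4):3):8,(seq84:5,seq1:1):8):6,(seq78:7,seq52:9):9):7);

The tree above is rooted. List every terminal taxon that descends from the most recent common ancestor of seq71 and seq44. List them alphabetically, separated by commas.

seq44, seq71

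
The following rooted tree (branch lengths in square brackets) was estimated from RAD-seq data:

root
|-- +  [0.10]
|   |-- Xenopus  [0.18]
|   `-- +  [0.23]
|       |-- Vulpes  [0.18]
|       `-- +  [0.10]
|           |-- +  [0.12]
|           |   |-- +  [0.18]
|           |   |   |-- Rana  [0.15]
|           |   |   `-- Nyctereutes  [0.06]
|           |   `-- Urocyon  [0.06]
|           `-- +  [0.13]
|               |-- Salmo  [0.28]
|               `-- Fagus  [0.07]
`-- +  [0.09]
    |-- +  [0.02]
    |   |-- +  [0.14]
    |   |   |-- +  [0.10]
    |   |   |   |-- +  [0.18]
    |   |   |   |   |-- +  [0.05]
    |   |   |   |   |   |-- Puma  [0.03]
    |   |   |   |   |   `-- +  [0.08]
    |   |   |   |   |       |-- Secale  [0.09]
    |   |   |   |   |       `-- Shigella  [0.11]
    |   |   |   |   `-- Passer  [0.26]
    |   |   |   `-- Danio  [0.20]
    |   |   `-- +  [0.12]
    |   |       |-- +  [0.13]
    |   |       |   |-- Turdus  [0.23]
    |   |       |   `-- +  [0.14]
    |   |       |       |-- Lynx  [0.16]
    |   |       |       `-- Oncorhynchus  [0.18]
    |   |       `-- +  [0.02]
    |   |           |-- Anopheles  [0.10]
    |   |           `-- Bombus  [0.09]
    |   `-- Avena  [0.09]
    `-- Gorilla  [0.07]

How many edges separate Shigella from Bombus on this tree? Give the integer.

8

The MRCA of Shigella and Bombus is the node subtending ((((Puma,(Secale,Shigella)),Passer),Danio),((Turdus,(Lynx,Oncorhynchus)),(Anopheles,Bombus))).
From Shigella up to that node: 5 branches. From Bombus up to the same node: 3 branches. Total: 5 + 3 = 8.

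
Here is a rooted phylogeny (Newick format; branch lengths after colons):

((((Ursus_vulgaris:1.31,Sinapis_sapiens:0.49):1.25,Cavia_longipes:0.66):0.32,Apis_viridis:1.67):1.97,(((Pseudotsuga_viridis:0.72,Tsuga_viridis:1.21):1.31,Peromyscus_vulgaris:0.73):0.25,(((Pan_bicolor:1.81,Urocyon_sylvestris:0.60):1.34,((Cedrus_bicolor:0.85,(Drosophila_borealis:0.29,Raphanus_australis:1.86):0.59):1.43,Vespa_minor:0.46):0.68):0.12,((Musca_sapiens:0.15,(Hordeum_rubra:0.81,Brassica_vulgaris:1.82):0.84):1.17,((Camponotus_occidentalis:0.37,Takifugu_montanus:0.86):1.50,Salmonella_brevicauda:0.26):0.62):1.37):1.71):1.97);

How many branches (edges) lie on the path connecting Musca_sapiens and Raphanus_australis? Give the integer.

8

The MRCA of Musca_sapiens and Raphanus_australis is the node subtending (((Pan_bicolor,Urocyon_sylvestris),((Cedrus_bicolor,(Drosophila_borealis,Raphanus_australis)),Vespa_minor)),((Musca_sapiens,(Hordeum_rubra,Brassica_vulgaris)),((Camponotus_occidentalis,Takifugu_montanus),Salmonella_brevicauda))).
From Musca_sapiens up to that node: 3 branches. From Raphanus_australis up to the same node: 5 branches. Total: 3 + 5 = 8.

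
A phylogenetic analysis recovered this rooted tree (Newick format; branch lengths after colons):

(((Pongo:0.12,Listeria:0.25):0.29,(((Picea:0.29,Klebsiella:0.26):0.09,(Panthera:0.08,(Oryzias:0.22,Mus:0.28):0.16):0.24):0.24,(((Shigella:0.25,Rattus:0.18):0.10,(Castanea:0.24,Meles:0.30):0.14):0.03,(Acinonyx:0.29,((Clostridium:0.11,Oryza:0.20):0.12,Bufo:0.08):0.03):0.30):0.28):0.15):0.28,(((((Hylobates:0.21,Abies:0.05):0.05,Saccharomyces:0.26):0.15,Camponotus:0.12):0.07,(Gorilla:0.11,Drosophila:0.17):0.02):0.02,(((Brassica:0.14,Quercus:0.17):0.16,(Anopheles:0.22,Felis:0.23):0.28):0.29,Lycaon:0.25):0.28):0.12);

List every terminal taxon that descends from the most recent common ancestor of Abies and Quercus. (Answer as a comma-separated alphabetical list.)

Abies, Anopheles, Brassica, Camponotus, Drosophila, Felis, Gorilla, Hylobates, Lycaon, Quercus, Saccharomyces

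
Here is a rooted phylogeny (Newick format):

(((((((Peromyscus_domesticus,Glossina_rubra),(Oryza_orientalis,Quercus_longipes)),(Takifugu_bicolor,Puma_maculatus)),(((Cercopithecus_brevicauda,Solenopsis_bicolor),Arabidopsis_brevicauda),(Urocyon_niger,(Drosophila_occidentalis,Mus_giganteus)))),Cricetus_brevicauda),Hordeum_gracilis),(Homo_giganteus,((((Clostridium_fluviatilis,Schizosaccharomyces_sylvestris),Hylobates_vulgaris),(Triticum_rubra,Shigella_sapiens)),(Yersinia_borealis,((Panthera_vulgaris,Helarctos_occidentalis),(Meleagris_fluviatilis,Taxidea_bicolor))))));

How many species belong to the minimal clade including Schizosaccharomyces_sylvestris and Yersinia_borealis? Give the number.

10

The MRCA of Schizosaccharomyces_sylvestris and Yersinia_borealis is the node subtending ((((Clostridium_fluviatilis,Schizosaccharomyces_sylvestris),Hylobates_vulgaris),(Triticum_rubra,Shigella_sapiens)),(Yersinia_borealis,((Panthera_vulgaris,Helarctos_occidentalis),(Meleagris_fluviatilis,Taxidea_bicolor)))).
That clade contains 10 terminal taxa: Clostridium_fluviatilis, Helarctos_occidentalis, Hylobates_vulgaris, Meleagris_fluviatilis, Panthera_vulgaris, Schizosaccharomyces_sylvestris, Shigella_sapiens, Taxidea_bicolor, Triticum_rubra, Yersinia_borealis.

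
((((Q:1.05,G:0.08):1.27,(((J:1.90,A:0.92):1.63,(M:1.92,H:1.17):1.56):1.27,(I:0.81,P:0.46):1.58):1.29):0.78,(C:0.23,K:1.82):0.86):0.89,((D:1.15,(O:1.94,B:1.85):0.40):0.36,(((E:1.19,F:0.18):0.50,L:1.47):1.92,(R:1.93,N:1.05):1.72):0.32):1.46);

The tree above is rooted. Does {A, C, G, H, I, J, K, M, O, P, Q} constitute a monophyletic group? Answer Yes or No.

The MRCA of the listed taxa is the root, so the smallest clade containing them is the whole tree.
That clade also contains B, D, E, F, L, N, R, which are not in the proposed group, so the group is not monophyletic.

No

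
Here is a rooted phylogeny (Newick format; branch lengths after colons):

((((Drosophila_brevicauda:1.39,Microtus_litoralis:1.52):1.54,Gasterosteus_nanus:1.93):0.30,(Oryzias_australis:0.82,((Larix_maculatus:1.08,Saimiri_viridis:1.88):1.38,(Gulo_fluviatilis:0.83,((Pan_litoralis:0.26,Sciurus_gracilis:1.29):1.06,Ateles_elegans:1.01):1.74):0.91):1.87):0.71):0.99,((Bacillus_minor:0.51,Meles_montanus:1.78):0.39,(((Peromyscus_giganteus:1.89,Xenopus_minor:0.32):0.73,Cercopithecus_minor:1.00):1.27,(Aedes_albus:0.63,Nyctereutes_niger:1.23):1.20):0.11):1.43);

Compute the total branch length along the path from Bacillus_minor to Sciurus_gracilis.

10.90

The path runs Bacillus_minor → … → MRCA → … → Sciurus_gracilis; the MRCA is the root of the tree.
Branch lengths along that path: 0.51 + 0.39 + 1.43 + 0.99 + 0.71 + 1.87 + 0.91 + 1.74 + 1.06 + 1.29 = 10.90.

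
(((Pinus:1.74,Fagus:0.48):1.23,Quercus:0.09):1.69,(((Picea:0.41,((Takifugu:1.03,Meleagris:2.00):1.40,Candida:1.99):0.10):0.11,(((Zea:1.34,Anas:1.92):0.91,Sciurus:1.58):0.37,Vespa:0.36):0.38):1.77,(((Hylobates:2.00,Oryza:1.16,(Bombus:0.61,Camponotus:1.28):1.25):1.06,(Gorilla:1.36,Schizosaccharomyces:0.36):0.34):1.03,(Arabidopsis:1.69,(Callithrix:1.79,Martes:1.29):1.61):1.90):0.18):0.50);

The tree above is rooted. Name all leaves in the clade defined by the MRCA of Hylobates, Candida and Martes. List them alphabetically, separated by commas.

Anas, Arabidopsis, Bombus, Callithrix, Camponotus, Candida, Gorilla, Hylobates, Martes, Meleagris, Oryza, Picea, Schizosaccharomyces, Sciurus, Takifugu, Vespa, Zea

Tracing Hylobates: it sits inside (Hylobates,Oryza,(Bombus,Camponotus)).
Tracing Candida: it sits inside ((Takifugu,Meleagris),Candida).
Tracing Martes: it sits inside (Callithrix,Martes).
The smallest clade enclosing all 3 is (((Picea,((Takifugu,Meleagris),Candida)),(((Zea,Anas),Sciurus),Vespa)),(((Hylobates,Oryza,(Bombus,Camponotus)),(Gorilla,Schizosaccharomyces)),(Arabidopsis,(Callithrix,Martes)))); the answer is its 17 terminal taxa in alphabetical order.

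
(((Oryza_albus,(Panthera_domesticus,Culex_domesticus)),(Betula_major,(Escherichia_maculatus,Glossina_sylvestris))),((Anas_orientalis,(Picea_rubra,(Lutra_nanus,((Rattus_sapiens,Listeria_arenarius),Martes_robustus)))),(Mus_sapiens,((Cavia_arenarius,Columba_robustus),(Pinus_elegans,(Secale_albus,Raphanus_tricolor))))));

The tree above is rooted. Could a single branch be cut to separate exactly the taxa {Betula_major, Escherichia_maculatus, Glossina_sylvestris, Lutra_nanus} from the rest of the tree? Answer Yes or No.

The MRCA of the listed taxa is the root, so the smallest clade containing them is the whole tree.
That clade also contains Anas_orientalis, Cavia_arenarius, Columba_robustus, Culex_domesticus, Listeria_arenarius, Martes_robustus, Mus_sapiens, Oryza_albus, Panthera_domesticus, Picea_rubra, Pinus_elegans, Raphanus_tricolor, Rattus_sapiens, Secale_albus, which are not in the proposed group, so the group is not monophyletic.

No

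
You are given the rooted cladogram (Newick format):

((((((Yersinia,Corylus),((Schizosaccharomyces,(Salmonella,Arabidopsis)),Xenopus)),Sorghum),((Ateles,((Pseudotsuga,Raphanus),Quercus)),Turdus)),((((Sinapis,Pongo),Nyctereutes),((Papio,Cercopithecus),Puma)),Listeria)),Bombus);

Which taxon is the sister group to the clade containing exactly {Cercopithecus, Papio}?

The clade containing exactly {Cercopithecus, Papio} attaches to the tree at the node subtending ((Papio,Cercopithecus),Puma).
The other lineage descending from that same node — the sister group — is the single tip Puma.

Puma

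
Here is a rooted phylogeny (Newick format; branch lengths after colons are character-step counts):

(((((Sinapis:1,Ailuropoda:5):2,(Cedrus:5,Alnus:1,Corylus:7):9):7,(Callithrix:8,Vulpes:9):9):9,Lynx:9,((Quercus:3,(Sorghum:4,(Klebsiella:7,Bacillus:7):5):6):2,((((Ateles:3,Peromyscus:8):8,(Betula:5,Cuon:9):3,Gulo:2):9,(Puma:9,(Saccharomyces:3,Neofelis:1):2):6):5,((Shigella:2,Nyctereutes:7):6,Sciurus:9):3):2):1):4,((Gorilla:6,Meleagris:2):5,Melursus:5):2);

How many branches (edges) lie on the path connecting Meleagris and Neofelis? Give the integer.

10

The MRCA of Meleagris and Neofelis is the root of the tree.
From Meleagris up to that node: 3 branches. From Neofelis up to the same node: 7 branches. Total: 3 + 7 = 10.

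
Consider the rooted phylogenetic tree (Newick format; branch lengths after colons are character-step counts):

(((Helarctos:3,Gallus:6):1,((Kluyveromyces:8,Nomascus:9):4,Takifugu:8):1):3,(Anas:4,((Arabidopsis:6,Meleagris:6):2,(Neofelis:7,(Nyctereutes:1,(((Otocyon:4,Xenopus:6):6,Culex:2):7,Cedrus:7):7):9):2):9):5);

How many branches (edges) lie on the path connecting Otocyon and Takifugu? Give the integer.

11

The MRCA of Otocyon and Takifugu is the root of the tree.
From Otocyon up to that node: 8 branches. From Takifugu up to the same node: 3 branches. Total: 8 + 3 = 11.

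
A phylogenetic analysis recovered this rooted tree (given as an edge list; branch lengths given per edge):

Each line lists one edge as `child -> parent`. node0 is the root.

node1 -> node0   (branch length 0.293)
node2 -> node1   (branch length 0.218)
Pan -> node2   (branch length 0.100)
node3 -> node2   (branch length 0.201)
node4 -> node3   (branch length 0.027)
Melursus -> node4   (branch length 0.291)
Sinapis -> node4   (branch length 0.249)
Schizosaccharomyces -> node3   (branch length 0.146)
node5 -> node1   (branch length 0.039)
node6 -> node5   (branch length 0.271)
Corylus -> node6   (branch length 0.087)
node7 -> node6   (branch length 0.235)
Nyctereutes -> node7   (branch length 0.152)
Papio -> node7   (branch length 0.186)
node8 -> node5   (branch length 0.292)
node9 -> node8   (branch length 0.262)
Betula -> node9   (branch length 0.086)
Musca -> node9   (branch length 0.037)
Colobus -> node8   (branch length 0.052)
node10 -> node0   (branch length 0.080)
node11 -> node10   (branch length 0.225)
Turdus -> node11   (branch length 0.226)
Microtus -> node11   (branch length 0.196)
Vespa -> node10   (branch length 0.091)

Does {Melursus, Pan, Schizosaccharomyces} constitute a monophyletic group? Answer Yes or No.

The MRCA of the listed taxa subtends (Pan,((Melursus,Sinapis),Schizosaccharomyces)).
That clade also contains Sinapis, which is not in the proposed group, so the group is not monophyletic.

No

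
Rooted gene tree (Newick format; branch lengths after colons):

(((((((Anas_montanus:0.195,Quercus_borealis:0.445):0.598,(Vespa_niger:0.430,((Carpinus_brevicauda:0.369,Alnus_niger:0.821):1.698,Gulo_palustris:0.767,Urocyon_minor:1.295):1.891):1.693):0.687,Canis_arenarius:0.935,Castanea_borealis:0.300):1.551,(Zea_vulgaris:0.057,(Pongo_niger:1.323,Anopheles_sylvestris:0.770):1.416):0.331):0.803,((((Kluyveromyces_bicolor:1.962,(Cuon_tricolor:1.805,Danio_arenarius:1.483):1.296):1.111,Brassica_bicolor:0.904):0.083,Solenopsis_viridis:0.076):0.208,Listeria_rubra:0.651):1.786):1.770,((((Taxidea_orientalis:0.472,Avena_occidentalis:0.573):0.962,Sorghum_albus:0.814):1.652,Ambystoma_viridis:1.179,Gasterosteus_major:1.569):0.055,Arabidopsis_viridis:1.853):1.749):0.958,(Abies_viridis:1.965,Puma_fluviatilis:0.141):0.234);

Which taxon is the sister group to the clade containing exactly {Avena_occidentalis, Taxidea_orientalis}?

The clade containing exactly {Avena_occidentalis, Taxidea_orientalis} attaches to the tree at the node subtending ((Taxidea_orientalis,Avena_occidentalis),Sorghum_albus).
The other lineage descending from that same node — the sister group — is the single tip Sorghum_albus.

Sorghum_albus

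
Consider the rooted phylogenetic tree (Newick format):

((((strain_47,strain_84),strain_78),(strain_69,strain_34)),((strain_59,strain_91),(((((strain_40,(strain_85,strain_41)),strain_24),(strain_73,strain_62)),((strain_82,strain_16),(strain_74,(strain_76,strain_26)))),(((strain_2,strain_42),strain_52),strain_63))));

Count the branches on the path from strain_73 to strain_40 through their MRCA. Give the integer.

The MRCA of strain_73 and strain_40 is the node subtending (((strain_40,(strain_85,strain_41)),strain_24),(strain_73,strain_62)).
From strain_73 up to that node: 2 branches. From strain_40 up to the same node: 3 branches. Total: 2 + 3 = 5.

5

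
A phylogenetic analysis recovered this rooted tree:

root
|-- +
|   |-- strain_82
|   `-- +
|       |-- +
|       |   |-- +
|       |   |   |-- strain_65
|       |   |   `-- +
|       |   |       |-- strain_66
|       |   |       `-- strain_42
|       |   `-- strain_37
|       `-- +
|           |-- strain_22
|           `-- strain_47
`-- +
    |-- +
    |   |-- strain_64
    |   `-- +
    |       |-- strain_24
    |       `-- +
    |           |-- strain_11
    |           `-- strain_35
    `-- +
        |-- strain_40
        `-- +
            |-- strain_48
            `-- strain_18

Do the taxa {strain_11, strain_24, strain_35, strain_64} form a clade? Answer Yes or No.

Yes

The most recent common ancestor of these taxa subtends (strain_64,(strain_24,(strain_11,strain_35))).
That clade has exactly 4 tips — every listed taxon and nothing else — so the group is monophyletic.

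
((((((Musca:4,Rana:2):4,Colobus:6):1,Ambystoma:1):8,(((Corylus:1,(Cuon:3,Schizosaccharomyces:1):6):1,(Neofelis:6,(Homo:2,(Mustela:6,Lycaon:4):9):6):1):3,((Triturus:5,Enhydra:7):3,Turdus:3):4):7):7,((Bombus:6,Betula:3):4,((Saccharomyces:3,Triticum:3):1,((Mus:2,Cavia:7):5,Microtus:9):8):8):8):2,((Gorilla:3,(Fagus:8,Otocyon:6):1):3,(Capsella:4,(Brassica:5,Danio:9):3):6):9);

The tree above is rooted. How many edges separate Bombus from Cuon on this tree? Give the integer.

The MRCA of Bombus and Cuon is the node subtending (((((Musca,Rana),Colobus),Ambystoma),(((Corylus,(Cuon,Schizosaccharomyces)),(Neofelis,(Homo,(Mustela,Lycaon)))),((Triturus,Enhydra),Turdus))),((Bombus,Betula),((Saccharomyces,Triticum),((Mus,Cavia),Microtus)))).
From Bombus up to that node: 3 branches. From Cuon up to the same node: 6 branches. Total: 3 + 6 = 9.

9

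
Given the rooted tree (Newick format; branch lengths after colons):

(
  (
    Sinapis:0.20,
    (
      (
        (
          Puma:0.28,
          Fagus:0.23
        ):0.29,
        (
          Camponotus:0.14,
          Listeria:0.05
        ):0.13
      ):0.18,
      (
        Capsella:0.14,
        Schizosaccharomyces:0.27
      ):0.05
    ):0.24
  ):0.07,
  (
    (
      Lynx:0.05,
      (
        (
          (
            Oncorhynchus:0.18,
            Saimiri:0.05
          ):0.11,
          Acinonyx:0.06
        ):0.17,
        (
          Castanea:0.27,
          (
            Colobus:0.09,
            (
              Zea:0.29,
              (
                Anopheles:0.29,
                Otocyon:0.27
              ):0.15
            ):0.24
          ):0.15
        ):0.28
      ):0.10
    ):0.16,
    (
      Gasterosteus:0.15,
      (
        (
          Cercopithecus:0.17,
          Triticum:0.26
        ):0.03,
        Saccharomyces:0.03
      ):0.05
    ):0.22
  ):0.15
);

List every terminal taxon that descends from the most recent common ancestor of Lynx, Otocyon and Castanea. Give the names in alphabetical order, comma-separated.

Acinonyx, Anopheles, Castanea, Colobus, Lynx, Oncorhynchus, Otocyon, Saimiri, Zea

Tracing Lynx: it sits inside (Lynx,(((Oncorhynchus,Saimiri),Acinonyx),(Castanea,(Colobus,(Zea,(Anopheles,Otocyon)))))).
Tracing Otocyon: it sits inside (Anopheles,Otocyon).
Tracing Castanea: it sits inside (Castanea,(Colobus,(Zea,(Anopheles,Otocyon)))).
The smallest clade enclosing all 3 is (Lynx,(((Oncorhynchus,Saimiri),Acinonyx),(Castanea,(Colobus,(Zea,(Anopheles,Otocyon)))))); the answer is its 9 terminal taxa in alphabetical order.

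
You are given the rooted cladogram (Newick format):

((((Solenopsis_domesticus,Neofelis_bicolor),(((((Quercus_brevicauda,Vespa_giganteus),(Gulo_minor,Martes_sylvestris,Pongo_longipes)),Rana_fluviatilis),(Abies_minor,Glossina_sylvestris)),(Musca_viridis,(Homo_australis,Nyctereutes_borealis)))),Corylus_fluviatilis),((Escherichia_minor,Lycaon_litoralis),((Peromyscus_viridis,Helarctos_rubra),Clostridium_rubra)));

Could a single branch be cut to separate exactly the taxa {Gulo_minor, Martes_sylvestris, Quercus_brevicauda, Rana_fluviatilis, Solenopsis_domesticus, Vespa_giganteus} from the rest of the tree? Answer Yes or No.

No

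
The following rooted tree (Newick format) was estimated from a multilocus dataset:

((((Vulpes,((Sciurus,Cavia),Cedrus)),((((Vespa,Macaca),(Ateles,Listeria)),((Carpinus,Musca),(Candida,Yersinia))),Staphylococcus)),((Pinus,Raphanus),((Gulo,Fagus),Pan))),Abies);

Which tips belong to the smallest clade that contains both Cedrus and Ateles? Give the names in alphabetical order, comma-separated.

Tracing Cedrus: it sits inside ((Sciurus,Cavia),Cedrus).
Tracing Ateles: it sits inside (Ateles,Listeria).
The smallest clade enclosing both is ((Vulpes,((Sciurus,Cavia),Cedrus)),((((Vespa,Macaca),(Ateles,Listeria)),((Carpinus,Musca),(Candida,Yersinia))),Staphylococcus)); the answer is its 13 terminal taxa in alphabetical order.

Ateles, Candida, Carpinus, Cavia, Cedrus, Listeria, Macaca, Musca, Sciurus, Staphylococcus, Vespa, Vulpes, Yersinia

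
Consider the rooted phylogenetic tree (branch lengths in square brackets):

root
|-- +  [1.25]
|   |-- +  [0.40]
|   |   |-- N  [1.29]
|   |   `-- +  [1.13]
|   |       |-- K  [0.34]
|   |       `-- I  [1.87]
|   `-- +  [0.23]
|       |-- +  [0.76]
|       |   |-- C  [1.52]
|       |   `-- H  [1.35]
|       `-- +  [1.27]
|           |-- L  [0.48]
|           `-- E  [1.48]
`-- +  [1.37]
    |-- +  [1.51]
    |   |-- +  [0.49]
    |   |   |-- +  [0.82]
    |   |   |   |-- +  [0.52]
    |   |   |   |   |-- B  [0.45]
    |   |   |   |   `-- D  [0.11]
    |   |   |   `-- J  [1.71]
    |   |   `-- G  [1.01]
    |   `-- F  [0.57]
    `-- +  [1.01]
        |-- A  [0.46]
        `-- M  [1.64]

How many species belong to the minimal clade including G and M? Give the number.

The MRCA of G and M is the node subtending (((((B,D),J),G),F),(A,M)).
That clade contains 7 terminal taxa: A, B, D, F, G, J, M.

7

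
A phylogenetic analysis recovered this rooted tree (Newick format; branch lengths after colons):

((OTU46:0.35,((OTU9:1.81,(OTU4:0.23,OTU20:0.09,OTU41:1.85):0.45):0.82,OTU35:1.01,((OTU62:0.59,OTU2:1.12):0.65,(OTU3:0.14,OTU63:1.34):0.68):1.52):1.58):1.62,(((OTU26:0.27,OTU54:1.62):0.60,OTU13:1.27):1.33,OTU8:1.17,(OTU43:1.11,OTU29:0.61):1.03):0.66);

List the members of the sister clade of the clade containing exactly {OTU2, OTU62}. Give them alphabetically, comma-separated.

The clade containing exactly {OTU2, OTU62} attaches to the tree at the node subtending ((OTU62,OTU2),(OTU3,OTU63)).
The other lineage descending from that same node — the sister group — is (OTU3,OTU63); its 2 tips in alphabetical order are the answer.

OTU3, OTU63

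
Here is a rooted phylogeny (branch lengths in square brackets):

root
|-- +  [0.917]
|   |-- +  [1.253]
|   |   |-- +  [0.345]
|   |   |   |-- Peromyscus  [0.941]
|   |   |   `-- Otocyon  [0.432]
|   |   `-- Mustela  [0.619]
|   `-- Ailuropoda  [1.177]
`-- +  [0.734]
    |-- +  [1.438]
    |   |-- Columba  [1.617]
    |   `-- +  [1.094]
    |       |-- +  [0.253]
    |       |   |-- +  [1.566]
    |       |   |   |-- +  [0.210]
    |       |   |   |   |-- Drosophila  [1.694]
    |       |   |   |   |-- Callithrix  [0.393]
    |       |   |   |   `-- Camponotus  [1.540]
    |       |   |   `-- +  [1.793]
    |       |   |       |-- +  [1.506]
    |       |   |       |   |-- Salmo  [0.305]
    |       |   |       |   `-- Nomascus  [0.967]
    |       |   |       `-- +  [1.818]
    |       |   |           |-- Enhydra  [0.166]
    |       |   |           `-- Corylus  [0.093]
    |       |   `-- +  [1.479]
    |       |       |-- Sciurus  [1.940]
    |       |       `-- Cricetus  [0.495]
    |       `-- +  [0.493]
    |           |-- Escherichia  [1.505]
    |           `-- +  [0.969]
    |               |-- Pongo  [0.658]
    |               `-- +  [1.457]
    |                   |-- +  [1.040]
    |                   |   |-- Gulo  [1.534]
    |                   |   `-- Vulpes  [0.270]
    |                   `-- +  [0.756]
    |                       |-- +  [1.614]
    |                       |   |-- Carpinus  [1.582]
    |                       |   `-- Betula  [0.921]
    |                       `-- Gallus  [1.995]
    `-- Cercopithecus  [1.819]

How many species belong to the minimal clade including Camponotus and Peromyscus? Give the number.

22

The MRCA of Camponotus and Peromyscus is the root, so the clade is the entire tree.
That clade contains 22 terminal taxa: Ailuropoda, Betula, Callithrix, Camponotus, Carpinus, Cercopithecus, Columba, Corylus, Cricetus, Drosophila, Enhydra, Escherichia, Gallus, Gulo, Mustela, Nomascus, Otocyon, Peromyscus, Pongo, Salmo, Sciurus, Vulpes.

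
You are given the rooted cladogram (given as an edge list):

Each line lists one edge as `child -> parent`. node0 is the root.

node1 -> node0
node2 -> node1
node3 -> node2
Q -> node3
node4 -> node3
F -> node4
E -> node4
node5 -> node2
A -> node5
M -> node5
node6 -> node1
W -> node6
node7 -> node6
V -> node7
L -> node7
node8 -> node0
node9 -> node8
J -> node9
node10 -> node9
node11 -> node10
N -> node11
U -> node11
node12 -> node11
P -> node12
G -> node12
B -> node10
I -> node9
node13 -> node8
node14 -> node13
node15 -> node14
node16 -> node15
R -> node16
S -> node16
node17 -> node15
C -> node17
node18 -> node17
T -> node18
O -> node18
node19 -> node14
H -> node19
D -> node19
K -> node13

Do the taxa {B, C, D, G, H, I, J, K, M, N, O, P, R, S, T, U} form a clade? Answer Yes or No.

No

The MRCA of the listed taxa is the root, so the smallest clade containing them is the whole tree.
That clade also contains A, E, F, L, Q, V, W, which are not in the proposed group, so the group is not monophyletic.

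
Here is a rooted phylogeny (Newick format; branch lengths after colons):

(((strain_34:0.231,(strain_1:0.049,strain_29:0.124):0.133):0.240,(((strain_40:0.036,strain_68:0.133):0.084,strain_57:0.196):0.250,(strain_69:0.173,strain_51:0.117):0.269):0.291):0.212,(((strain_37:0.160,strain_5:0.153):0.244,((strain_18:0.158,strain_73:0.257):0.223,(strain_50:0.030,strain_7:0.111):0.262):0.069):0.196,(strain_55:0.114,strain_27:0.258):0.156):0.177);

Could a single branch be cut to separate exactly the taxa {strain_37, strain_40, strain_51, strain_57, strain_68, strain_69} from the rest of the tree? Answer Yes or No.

The MRCA of the listed taxa is the root, so the smallest clade containing them is the whole tree.
That clade also contains strain_1, strain_18, strain_27, strain_29, strain_34, strain_5, strain_50, strain_55, strain_7, strain_73, which are not in the proposed group, so the group is not monophyletic.

No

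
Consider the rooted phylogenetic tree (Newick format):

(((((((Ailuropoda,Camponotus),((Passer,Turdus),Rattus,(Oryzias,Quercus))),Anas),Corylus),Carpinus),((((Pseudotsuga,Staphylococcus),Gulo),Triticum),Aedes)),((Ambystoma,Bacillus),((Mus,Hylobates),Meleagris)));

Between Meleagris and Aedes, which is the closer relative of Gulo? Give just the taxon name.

The MRCA of Gulo and Aedes subtends ((((Pseudotsuga,Staphylococcus),Gulo),Triticum),Aedes) (5 taxa).
The MRCA of Gulo and Meleagris is the root, subtending the entire tree (20 taxa).
The first is nested inside the second, so Gulo shares a more recent common ancestor with Aedes.

Aedes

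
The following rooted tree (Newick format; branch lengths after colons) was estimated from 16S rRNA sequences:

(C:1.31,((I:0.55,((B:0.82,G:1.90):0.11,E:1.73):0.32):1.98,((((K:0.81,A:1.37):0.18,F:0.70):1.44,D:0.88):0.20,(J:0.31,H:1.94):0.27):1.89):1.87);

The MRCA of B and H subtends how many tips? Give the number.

10

The MRCA of B and H is the node subtending ((I,((B,G),E)),((((K,A),F),D),(J,H))).
That clade contains 10 terminal taxa: A, B, D, E, F, G, H, I, J, K.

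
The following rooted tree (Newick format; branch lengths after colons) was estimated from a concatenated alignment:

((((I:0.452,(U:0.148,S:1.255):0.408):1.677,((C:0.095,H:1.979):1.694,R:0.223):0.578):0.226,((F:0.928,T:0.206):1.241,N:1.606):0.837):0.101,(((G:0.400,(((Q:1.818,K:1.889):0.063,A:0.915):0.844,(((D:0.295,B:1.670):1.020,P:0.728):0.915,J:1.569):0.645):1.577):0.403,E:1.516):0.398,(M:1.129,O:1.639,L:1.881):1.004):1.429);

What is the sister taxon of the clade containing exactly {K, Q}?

The clade containing exactly {K, Q} attaches to the tree at the node subtending ((Q,K),A).
The other lineage descending from that same node — the sister group — is the single tip A.

A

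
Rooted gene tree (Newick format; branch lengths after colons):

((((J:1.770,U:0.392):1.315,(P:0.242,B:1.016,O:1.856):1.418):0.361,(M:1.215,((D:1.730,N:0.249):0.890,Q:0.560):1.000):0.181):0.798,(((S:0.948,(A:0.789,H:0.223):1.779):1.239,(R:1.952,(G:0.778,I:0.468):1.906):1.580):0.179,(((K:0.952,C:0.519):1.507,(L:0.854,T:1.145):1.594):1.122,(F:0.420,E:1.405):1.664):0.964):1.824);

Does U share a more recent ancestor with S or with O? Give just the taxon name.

O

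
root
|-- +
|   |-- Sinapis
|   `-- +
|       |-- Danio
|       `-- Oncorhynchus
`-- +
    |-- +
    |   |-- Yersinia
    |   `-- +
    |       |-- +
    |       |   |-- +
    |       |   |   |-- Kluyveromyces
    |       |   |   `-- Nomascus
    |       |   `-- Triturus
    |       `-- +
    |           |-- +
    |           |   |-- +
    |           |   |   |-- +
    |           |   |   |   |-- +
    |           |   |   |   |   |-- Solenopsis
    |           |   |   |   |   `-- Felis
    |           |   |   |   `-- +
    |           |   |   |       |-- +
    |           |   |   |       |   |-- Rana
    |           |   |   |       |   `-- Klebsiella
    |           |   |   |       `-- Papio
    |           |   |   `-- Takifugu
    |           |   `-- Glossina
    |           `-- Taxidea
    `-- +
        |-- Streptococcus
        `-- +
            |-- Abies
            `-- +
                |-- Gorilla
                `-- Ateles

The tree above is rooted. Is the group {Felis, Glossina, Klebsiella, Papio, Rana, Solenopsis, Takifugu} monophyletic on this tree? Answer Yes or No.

The most recent common ancestor of these taxa subtends ((((Solenopsis,Felis),((Rana,Klebsiella),Papio)),Takifugu),Glossina).
That clade has exactly 7 tips — every listed taxon and nothing else — so the group is monophyletic.

Yes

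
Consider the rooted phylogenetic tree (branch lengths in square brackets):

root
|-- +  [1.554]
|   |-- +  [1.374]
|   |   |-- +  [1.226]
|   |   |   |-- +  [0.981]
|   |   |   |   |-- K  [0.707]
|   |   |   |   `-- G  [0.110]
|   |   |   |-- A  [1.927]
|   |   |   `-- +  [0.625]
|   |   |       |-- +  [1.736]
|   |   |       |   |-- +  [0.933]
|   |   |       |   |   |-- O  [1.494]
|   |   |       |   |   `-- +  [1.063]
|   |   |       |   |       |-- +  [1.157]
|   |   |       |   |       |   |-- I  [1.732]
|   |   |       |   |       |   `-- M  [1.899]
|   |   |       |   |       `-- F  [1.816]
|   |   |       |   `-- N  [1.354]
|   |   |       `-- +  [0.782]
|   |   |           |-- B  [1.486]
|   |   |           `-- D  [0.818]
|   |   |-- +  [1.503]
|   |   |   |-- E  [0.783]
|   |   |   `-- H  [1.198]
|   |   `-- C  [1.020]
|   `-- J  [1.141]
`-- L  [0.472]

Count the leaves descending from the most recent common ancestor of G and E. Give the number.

The MRCA of G and E is the node subtending (((K,G),A,(((O,((I,M),F)),N),(B,D))),(E,H),C).
That clade contains 13 terminal taxa: A, B, C, D, E, F, G, H, I, K, M, N, O.

13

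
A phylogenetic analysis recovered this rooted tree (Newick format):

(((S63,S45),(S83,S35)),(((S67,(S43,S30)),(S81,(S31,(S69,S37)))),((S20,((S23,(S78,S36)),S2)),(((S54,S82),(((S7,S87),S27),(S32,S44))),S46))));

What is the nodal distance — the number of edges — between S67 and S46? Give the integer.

The MRCA of S67 and S46 is the node subtending (((S67,(S43,S30)),(S81,(S31,(S69,S37)))),((S20,((S23,(S78,S36)),S2)),(((S54,S82),(((S7,S87),S27),(S32,S44))),S46))).
From S67 up to that node: 3 branches. From S46 up to the same node: 3 branches. Total: 3 + 3 = 6.

6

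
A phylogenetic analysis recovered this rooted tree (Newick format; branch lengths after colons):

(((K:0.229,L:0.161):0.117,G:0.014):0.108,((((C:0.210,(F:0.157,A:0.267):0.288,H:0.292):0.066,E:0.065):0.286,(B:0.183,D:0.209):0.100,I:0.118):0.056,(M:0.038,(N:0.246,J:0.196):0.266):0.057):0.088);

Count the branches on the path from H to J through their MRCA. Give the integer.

7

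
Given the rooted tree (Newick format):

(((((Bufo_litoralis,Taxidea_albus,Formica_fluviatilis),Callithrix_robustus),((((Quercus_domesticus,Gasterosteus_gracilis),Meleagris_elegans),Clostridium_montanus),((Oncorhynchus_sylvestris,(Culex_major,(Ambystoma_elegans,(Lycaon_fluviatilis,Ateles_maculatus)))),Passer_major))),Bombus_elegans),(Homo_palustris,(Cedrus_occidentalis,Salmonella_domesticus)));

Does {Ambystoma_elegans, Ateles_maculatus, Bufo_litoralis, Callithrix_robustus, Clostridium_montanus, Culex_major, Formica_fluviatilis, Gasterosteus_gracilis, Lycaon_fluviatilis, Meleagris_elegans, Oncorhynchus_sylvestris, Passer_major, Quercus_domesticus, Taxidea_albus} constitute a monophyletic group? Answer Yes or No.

Yes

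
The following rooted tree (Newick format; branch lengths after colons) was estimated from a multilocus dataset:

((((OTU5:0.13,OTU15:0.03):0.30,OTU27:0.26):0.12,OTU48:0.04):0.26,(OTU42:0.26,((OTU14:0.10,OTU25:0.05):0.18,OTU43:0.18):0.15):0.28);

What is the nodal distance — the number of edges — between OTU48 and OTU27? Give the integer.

3

The MRCA of OTU48 and OTU27 is the node subtending (((OTU5,OTU15),OTU27),OTU48).
From OTU48 up to that node: 1 branch. From OTU27 up to the same node: 2 branches. Total: 1 + 2 = 3.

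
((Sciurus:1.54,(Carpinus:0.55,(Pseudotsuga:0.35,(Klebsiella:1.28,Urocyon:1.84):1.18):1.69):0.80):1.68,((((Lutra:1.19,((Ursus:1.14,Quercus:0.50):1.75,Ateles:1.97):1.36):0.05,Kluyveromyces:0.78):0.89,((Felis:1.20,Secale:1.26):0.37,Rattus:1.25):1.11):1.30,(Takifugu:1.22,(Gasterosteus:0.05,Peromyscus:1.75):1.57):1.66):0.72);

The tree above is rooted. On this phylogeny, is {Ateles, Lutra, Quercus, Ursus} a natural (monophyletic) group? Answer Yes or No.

Yes

The most recent common ancestor of these taxa subtends (Lutra,((Ursus,Quercus),Ateles)).
That clade has exactly 4 tips — every listed taxon and nothing else — so the group is monophyletic.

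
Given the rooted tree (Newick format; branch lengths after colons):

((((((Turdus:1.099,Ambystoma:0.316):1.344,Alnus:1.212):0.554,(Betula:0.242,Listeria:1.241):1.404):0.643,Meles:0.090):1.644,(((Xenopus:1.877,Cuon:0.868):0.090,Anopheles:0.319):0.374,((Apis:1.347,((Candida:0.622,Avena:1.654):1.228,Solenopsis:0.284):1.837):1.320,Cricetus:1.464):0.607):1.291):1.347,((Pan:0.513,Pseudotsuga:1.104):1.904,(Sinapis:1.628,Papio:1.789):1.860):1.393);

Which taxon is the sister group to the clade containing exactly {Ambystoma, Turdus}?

Alnus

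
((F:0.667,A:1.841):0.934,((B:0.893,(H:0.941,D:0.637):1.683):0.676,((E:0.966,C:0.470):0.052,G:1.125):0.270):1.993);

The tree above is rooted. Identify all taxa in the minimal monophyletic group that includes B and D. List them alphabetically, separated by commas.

B, D, H

Tracing B: it sits inside (B,(H,D)).
Tracing D: it sits inside (H,D).
The smallest clade enclosing both is (B,(H,D)); the answer is its 3 terminal taxa in alphabetical order.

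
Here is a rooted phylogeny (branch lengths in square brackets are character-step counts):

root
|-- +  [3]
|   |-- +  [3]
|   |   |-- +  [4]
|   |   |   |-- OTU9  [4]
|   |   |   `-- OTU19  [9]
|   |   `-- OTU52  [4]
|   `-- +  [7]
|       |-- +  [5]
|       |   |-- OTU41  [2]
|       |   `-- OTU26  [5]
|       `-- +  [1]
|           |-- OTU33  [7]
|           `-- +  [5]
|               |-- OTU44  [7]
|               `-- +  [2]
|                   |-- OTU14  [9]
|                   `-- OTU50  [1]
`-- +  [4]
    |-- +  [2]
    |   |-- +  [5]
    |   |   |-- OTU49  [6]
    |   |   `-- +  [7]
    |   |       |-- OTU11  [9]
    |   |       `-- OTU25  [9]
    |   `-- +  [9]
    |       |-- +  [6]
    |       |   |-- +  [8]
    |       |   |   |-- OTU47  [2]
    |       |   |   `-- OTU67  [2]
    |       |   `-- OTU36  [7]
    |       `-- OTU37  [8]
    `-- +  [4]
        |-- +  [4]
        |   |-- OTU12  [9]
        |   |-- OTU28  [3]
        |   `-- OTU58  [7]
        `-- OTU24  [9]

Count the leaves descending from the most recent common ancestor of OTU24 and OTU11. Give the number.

The MRCA of OTU24 and OTU11 is the node subtending (((OTU49,(OTU11,OTU25)),(((OTU47,OTU67),OTU36),OTU37)),((OTU12,OTU28,OTU58),OTU24)).
That clade contains 11 terminal taxa: OTU11, OTU12, OTU24, OTU25, OTU28, OTU36, OTU37, OTU47, OTU49, OTU58, OTU67.

11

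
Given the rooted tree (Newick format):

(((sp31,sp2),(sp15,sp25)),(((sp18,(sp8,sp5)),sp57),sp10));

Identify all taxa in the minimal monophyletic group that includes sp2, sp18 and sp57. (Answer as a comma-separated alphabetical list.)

Tracing sp2: it sits inside (sp31,sp2).
Tracing sp18: it sits inside (sp18,(sp8,sp5)).
Tracing sp57: it sits inside ((sp18,(sp8,sp5)),sp57).
The smallest clade enclosing all 3 is the whole tree (their MRCA is the root), so the answer is all 9 tips in alphabetical order.

sp10, sp15, sp18, sp2, sp25, sp31, sp5, sp57, sp8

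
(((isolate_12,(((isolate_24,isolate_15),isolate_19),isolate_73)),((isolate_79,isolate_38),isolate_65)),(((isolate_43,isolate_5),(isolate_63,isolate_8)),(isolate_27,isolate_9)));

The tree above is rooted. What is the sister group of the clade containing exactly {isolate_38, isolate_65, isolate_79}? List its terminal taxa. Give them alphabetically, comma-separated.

The clade containing exactly {isolate_38, isolate_65, isolate_79} attaches to the tree at the node subtending ((isolate_12,(((isolate_24,isolate_15),isolate_19),isolate_73)),((isolate_79,isolate_38),isolate_65)).
The other lineage descending from that same node — the sister group — is (isolate_12,(((isolate_24,isolate_15),isolate_19),isolate_73)); its 5 tips in alphabetical order are the answer.

isolate_12, isolate_15, isolate_19, isolate_24, isolate_73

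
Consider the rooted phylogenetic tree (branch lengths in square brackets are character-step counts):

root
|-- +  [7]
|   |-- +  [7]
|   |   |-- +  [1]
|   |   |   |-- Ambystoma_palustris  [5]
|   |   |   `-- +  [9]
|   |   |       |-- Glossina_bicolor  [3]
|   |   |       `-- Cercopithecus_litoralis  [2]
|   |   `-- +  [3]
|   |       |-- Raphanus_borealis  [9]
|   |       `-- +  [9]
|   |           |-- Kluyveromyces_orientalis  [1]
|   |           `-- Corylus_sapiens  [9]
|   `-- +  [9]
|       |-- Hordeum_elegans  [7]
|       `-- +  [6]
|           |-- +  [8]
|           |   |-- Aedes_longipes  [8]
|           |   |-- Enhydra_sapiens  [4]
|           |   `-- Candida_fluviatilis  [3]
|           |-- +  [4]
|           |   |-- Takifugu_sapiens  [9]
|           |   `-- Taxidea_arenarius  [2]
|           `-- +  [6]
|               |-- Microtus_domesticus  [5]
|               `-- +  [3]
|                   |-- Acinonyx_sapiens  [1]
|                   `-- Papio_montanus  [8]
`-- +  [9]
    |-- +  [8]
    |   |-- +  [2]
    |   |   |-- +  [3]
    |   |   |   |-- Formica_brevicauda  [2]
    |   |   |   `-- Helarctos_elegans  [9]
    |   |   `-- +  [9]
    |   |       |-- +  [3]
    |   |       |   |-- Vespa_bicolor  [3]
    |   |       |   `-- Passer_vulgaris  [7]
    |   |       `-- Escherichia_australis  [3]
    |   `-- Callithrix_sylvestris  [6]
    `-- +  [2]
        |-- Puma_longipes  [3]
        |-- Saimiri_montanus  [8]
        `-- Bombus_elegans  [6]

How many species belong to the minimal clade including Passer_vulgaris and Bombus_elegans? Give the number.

9

The MRCA of Passer_vulgaris and Bombus_elegans is the node subtending ((((Formica_brevicauda,Helarctos_elegans),((Vespa_bicolor,Passer_vulgaris),Escherichia_australis)),Callithrix_sylvestris),(Puma_longipes,Saimiri_montanus,Bombus_elegans)).
That clade contains 9 terminal taxa: Bombus_elegans, Callithrix_sylvestris, Escherichia_australis, Formica_brevicauda, Helarctos_elegans, Passer_vulgaris, Puma_longipes, Saimiri_montanus, Vespa_bicolor.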